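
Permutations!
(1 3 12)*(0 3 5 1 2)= (0 3 12 2)(1 5)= [3, 5, 0, 12, 4, 1, 6, 7, 8, 9, 10, 11, 2]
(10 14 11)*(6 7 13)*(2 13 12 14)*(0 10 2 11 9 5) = (0 10 11 2 13 6 7 12 14 9 5) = [10, 1, 13, 3, 4, 0, 7, 12, 8, 5, 11, 2, 14, 6, 9]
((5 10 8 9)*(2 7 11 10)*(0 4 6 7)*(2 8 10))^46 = (0 11 6)(2 7 4)(5 8 9)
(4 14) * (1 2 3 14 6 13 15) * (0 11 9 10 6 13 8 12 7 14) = (0 11 9 10 6 8 12 7 14 4 13 15 1 2 3) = [11, 2, 3, 0, 13, 5, 8, 14, 12, 10, 6, 9, 7, 15, 4, 1]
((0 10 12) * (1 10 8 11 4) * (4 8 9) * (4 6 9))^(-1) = ((0 4 1 10 12)(6 9)(8 11))^(-1) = (0 12 10 1 4)(6 9)(8 11)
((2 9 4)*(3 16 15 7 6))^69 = (3 6 7 15 16)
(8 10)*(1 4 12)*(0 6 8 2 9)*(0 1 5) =[6, 4, 9, 3, 12, 0, 8, 7, 10, 1, 2, 11, 5] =(0 6 8 10 2 9 1 4 12 5)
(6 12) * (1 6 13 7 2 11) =[0, 6, 11, 3, 4, 5, 12, 2, 8, 9, 10, 1, 13, 7] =(1 6 12 13 7 2 11)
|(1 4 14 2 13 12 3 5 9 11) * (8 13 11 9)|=|(1 4 14 2 11)(3 5 8 13 12)|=5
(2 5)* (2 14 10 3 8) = (2 5 14 10 3 8) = [0, 1, 5, 8, 4, 14, 6, 7, 2, 9, 3, 11, 12, 13, 10]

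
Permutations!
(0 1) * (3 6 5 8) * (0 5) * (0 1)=(1 5 8 3 6)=[0, 5, 2, 6, 4, 8, 1, 7, 3]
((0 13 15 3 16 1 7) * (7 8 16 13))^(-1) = (0 7)(1 16 8)(3 15 13) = ((0 7)(1 8 16)(3 13 15))^(-1)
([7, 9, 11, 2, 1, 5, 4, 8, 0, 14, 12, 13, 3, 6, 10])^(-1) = [8, 4, 3, 12, 6, 5, 13, 0, 7, 1, 14, 2, 10, 11, 9]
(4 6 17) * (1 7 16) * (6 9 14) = (1 7 16)(4 9 14 6 17) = [0, 7, 2, 3, 9, 5, 17, 16, 8, 14, 10, 11, 12, 13, 6, 15, 1, 4]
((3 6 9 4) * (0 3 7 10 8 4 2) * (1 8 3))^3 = (0 4 3 2 8 10 9 1 7 6)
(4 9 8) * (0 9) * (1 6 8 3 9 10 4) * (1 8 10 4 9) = (0 4)(1 6 10 9 3) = [4, 6, 2, 1, 0, 5, 10, 7, 8, 3, 9]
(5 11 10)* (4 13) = (4 13)(5 11 10) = [0, 1, 2, 3, 13, 11, 6, 7, 8, 9, 5, 10, 12, 4]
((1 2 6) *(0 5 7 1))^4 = (0 2 7)(1 5 6)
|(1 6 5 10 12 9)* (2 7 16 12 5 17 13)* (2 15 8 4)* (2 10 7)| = |(1 6 17 13 15 8 4 10 5 7 16 12 9)| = 13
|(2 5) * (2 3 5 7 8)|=|(2 7 8)(3 5)|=6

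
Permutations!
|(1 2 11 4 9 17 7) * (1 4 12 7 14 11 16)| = |(1 2 16)(4 9 17 14 11 12 7)| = 21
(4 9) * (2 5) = (2 5)(4 9) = [0, 1, 5, 3, 9, 2, 6, 7, 8, 4]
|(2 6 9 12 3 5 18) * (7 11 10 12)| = |(2 6 9 7 11 10 12 3 5 18)| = 10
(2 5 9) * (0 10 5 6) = [10, 1, 6, 3, 4, 9, 0, 7, 8, 2, 5] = (0 10 5 9 2 6)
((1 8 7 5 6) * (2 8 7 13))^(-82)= (1 5)(2 13 8)(6 7)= ((1 7 5 6)(2 8 13))^(-82)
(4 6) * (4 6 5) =[0, 1, 2, 3, 5, 4, 6] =(6)(4 5)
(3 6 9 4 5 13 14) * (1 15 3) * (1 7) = (1 15 3 6 9 4 5 13 14 7) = [0, 15, 2, 6, 5, 13, 9, 1, 8, 4, 10, 11, 12, 14, 7, 3]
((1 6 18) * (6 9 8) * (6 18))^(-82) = ((1 9 8 18))^(-82) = (1 8)(9 18)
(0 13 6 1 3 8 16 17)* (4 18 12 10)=(0 13 6 1 3 8 16 17)(4 18 12 10)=[13, 3, 2, 8, 18, 5, 1, 7, 16, 9, 4, 11, 10, 6, 14, 15, 17, 0, 12]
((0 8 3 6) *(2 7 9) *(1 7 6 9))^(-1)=(0 6 2 9 3 8)(1 7)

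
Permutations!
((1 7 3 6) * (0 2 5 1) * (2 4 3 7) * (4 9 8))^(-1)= ((0 9 8 4 3 6)(1 2 5))^(-1)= (0 6 3 4 8 9)(1 5 2)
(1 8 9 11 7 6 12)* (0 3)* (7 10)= [3, 8, 2, 0, 4, 5, 12, 6, 9, 11, 7, 10, 1]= (0 3)(1 8 9 11 10 7 6 12)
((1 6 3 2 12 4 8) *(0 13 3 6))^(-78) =(0 3 12 8)(1 13 2 4)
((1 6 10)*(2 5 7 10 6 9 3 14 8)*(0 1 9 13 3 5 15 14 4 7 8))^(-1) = (0 14 15 2 8 5 9 10 7 4 3 13 1)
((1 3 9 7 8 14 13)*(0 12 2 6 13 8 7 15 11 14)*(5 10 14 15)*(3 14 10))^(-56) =((0 12 2 6 13 1 14 8)(3 9 5)(11 15))^(-56) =(15)(3 9 5)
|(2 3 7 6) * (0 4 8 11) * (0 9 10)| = 12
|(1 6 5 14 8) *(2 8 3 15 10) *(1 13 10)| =12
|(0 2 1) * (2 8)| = |(0 8 2 1)| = 4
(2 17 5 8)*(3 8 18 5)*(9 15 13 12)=[0, 1, 17, 8, 4, 18, 6, 7, 2, 15, 10, 11, 9, 12, 14, 13, 16, 3, 5]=(2 17 3 8)(5 18)(9 15 13 12)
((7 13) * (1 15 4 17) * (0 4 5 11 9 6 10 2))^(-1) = ((0 4 17 1 15 5 11 9 6 10 2)(7 13))^(-1) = (0 2 10 6 9 11 5 15 1 17 4)(7 13)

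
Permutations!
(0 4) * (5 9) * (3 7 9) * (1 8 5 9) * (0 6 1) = (9)(0 4 6 1 8 5 3 7) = [4, 8, 2, 7, 6, 3, 1, 0, 5, 9]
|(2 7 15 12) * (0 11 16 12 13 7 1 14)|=|(0 11 16 12 2 1 14)(7 15 13)|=21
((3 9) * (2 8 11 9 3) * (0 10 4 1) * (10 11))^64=(11)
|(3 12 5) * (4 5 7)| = |(3 12 7 4 5)| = 5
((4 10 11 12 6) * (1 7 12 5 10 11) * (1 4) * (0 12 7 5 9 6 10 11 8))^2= ((0 12 10 4 8)(1 5 11 9 6))^2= (0 10 8 12 4)(1 11 6 5 9)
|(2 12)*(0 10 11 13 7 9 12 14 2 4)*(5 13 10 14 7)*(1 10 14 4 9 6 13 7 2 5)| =|(0 4)(1 10 11 14 5 7 6 13)(9 12)| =8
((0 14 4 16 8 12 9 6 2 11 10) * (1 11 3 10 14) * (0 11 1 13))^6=((0 13)(2 3 10 11 14 4 16 8 12 9 6))^6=(2 16 3 8 10 12 11 9 14 6 4)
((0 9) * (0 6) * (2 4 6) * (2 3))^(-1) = ((0 9 3 2 4 6))^(-1) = (0 6 4 2 3 9)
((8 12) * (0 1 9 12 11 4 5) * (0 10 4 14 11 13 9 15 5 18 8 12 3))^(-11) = ((0 1 15 5 10 4 18 8 13 9 3)(11 14))^(-11) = (18)(11 14)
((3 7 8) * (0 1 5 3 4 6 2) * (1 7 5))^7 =((0 7 8 4 6 2)(3 5))^7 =(0 7 8 4 6 2)(3 5)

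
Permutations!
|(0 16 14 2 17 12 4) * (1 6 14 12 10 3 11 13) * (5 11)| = |(0 16 12 4)(1 6 14 2 17 10 3 5 11 13)| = 20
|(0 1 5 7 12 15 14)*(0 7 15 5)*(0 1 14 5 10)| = |(0 14 7 12 10)(5 15)| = 10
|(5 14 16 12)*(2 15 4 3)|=|(2 15 4 3)(5 14 16 12)|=4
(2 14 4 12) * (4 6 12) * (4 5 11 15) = (2 14 6 12)(4 5 11 15) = [0, 1, 14, 3, 5, 11, 12, 7, 8, 9, 10, 15, 2, 13, 6, 4]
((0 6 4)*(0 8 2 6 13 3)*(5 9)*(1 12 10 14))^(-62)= (0 13 3)(1 10)(2 4)(6 8)(12 14)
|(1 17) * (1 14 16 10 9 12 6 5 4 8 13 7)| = 13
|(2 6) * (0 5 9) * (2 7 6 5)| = 4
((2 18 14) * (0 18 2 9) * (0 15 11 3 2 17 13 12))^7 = (0 2 9 12 3 14 13 11 18 17 15)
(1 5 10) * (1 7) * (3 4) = (1 5 10 7)(3 4) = [0, 5, 2, 4, 3, 10, 6, 1, 8, 9, 7]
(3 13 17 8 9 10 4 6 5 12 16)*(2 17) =(2 17 8 9 10 4 6 5 12 16 3 13) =[0, 1, 17, 13, 6, 12, 5, 7, 9, 10, 4, 11, 16, 2, 14, 15, 3, 8]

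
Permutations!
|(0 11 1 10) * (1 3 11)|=|(0 1 10)(3 11)|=6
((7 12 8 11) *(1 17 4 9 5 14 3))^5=(1 14 9 17 3 5 4)(7 12 8 11)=((1 17 4 9 5 14 3)(7 12 8 11))^5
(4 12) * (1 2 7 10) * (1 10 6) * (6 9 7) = [0, 2, 6, 3, 12, 5, 1, 9, 8, 7, 10, 11, 4] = (1 2 6)(4 12)(7 9)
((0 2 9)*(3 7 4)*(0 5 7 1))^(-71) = (0 2 9 5 7 4 3 1)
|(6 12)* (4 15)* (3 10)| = 2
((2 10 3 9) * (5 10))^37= ((2 5 10 3 9))^37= (2 10 9 5 3)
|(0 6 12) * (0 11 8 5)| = |(0 6 12 11 8 5)| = 6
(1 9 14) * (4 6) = [0, 9, 2, 3, 6, 5, 4, 7, 8, 14, 10, 11, 12, 13, 1] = (1 9 14)(4 6)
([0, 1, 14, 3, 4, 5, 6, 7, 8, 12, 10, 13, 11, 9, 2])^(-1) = [0, 1, 14, 3, 4, 5, 6, 7, 8, 13, 10, 12, 9, 11, 2]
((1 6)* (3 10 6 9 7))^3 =(1 3)(6 7)(9 10)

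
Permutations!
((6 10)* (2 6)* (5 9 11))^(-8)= (2 6 10)(5 9 11)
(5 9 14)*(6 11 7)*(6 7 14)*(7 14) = (5 9 6 11 7 14) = [0, 1, 2, 3, 4, 9, 11, 14, 8, 6, 10, 7, 12, 13, 5]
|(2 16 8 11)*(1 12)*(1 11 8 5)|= |(1 12 11 2 16 5)|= 6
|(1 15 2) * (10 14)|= 6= |(1 15 2)(10 14)|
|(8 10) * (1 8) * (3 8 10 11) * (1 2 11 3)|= 4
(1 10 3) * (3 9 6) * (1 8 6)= (1 10 9)(3 8 6)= [0, 10, 2, 8, 4, 5, 3, 7, 6, 1, 9]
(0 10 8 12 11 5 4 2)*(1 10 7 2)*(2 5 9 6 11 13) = (0 7 5 4 1 10 8 12 13 2)(6 11 9) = [7, 10, 0, 3, 1, 4, 11, 5, 12, 6, 8, 9, 13, 2]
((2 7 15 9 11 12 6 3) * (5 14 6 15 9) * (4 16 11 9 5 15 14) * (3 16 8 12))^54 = ((2 7 5 4 8 12 14 6 16 11 3))^54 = (2 3 11 16 6 14 12 8 4 5 7)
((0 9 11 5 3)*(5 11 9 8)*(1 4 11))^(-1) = (0 3 5 8)(1 11 4)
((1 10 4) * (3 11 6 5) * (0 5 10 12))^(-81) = (12)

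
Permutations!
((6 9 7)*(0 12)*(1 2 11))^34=(12)(1 2 11)(6 9 7)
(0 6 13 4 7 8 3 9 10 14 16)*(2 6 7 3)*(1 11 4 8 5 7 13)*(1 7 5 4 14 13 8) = (0 8 2 6 7 4 3 9 10 13 1 11 14 16) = [8, 11, 6, 9, 3, 5, 7, 4, 2, 10, 13, 14, 12, 1, 16, 15, 0]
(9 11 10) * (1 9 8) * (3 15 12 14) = [0, 9, 2, 15, 4, 5, 6, 7, 1, 11, 8, 10, 14, 13, 3, 12] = (1 9 11 10 8)(3 15 12 14)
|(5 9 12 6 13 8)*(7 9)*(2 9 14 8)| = |(2 9 12 6 13)(5 7 14 8)| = 20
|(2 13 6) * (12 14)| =6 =|(2 13 6)(12 14)|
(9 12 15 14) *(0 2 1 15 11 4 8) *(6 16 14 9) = (0 2 1 15 9 12 11 4 8)(6 16 14) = [2, 15, 1, 3, 8, 5, 16, 7, 0, 12, 10, 4, 11, 13, 6, 9, 14]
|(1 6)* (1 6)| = |(6)| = 1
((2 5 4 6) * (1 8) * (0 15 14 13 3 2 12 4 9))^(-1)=(0 9 5 2 3 13 14 15)(1 8)(4 12 6)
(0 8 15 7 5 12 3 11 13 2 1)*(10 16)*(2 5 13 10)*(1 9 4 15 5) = (0 8 5 12 3 11 10 16 2 9 4 15 7 13 1) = [8, 0, 9, 11, 15, 12, 6, 13, 5, 4, 16, 10, 3, 1, 14, 7, 2]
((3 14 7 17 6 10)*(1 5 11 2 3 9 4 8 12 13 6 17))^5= ((17)(1 5 11 2 3 14 7)(4 8 12 13 6 10 9))^5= (17)(1 14 2 5 7 3 11)(4 10 13 8 9 6 12)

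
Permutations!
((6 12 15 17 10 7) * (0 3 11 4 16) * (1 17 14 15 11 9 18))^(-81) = ((0 3 9 18 1 17 10 7 6 12 11 4 16)(14 15))^(-81) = (0 11 7 1 3 4 6 17 9 16 12 10 18)(14 15)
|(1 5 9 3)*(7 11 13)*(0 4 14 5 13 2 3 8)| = 6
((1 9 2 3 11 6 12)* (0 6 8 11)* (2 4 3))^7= ((0 6 12 1 9 4 3)(8 11))^7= (12)(8 11)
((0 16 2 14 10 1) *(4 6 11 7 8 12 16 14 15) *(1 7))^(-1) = (0 1 11 6 4 15 2 16 12 8 7 10 14)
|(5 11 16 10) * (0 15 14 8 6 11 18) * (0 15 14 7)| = |(0 14 8 6 11 16 10 5 18 15 7)| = 11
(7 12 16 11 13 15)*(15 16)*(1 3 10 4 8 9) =(1 3 10 4 8 9)(7 12 15)(11 13 16) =[0, 3, 2, 10, 8, 5, 6, 12, 9, 1, 4, 13, 15, 16, 14, 7, 11]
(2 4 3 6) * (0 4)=(0 4 3 6 2)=[4, 1, 0, 6, 3, 5, 2]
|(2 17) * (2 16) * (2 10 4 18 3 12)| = |(2 17 16 10 4 18 3 12)| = 8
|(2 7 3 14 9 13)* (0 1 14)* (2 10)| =|(0 1 14 9 13 10 2 7 3)| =9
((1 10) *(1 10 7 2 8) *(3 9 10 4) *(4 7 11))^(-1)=(1 8 2 7 10 9 3 4 11)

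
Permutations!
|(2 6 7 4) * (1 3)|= |(1 3)(2 6 7 4)|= 4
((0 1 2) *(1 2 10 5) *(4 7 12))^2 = ((0 2)(1 10 5)(4 7 12))^2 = (1 5 10)(4 12 7)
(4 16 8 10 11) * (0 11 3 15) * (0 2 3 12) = (0 11 4 16 8 10 12)(2 3 15) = [11, 1, 3, 15, 16, 5, 6, 7, 10, 9, 12, 4, 0, 13, 14, 2, 8]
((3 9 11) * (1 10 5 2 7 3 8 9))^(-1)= ((1 10 5 2 7 3)(8 9 11))^(-1)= (1 3 7 2 5 10)(8 11 9)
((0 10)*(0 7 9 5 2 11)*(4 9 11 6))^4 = ((0 10 7 11)(2 6 4 9 5))^4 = (11)(2 5 9 4 6)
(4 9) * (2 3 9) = (2 3 9 4) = [0, 1, 3, 9, 2, 5, 6, 7, 8, 4]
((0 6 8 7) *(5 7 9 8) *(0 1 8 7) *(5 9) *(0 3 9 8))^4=(0 3)(1 5)(6 9)(7 8)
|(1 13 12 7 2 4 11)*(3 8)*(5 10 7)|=|(1 13 12 5 10 7 2 4 11)(3 8)|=18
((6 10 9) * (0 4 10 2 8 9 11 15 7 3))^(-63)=(15)(2 8 9 6)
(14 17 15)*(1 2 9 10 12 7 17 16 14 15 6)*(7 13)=(1 2 9 10 12 13 7 17 6)(14 16)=[0, 2, 9, 3, 4, 5, 1, 17, 8, 10, 12, 11, 13, 7, 16, 15, 14, 6]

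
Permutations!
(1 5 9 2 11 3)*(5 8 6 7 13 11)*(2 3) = (1 8 6 7 13 11 2 5 9 3) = [0, 8, 5, 1, 4, 9, 7, 13, 6, 3, 10, 2, 12, 11]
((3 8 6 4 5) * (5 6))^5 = (3 5 8)(4 6)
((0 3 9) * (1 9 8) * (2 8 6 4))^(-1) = (0 9 1 8 2 4 6 3)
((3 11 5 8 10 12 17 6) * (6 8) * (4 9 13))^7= (3 6 5 11)(4 9 13)(8 17 12 10)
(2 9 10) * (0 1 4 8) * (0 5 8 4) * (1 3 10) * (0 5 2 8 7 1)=[3, 5, 9, 10, 4, 7, 6, 1, 2, 0, 8]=(0 3 10 8 2 9)(1 5 7)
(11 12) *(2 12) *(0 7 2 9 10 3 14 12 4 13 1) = (0 7 2 4 13 1)(3 14 12 11 9 10) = [7, 0, 4, 14, 13, 5, 6, 2, 8, 10, 3, 9, 11, 1, 12]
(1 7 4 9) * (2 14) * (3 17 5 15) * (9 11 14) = (1 7 4 11 14 2 9)(3 17 5 15) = [0, 7, 9, 17, 11, 15, 6, 4, 8, 1, 10, 14, 12, 13, 2, 3, 16, 5]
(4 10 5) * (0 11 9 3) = (0 11 9 3)(4 10 5) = [11, 1, 2, 0, 10, 4, 6, 7, 8, 3, 5, 9]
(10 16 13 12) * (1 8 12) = (1 8 12 10 16 13) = [0, 8, 2, 3, 4, 5, 6, 7, 12, 9, 16, 11, 10, 1, 14, 15, 13]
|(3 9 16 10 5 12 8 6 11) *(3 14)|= |(3 9 16 10 5 12 8 6 11 14)|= 10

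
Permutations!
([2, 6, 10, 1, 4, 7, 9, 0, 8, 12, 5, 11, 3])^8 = [5, 12, 7, 9, 4, 2, 3, 10, 8, 1, 0, 11, 6]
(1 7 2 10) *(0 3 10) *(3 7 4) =(0 7 2)(1 4 3 10) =[7, 4, 0, 10, 3, 5, 6, 2, 8, 9, 1]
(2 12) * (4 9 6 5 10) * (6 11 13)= (2 12)(4 9 11 13 6 5 10)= [0, 1, 12, 3, 9, 10, 5, 7, 8, 11, 4, 13, 2, 6]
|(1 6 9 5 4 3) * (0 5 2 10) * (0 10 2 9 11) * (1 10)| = 8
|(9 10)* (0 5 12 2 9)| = 6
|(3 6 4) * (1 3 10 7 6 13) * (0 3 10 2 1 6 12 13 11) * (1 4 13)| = |(0 3 11)(1 10 7 12)(2 4)(6 13)| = 12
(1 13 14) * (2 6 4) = (1 13 14)(2 6 4) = [0, 13, 6, 3, 2, 5, 4, 7, 8, 9, 10, 11, 12, 14, 1]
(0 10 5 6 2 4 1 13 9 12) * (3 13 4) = (0 10 5 6 2 3 13 9 12)(1 4) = [10, 4, 3, 13, 1, 6, 2, 7, 8, 12, 5, 11, 0, 9]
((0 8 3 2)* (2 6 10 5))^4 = (0 10 8 5 3 2 6)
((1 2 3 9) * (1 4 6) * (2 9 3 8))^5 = ((1 9 4 6)(2 8))^5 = (1 9 4 6)(2 8)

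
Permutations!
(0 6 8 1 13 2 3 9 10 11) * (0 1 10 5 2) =(0 6 8 10 11 1 13)(2 3 9 5) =[6, 13, 3, 9, 4, 2, 8, 7, 10, 5, 11, 1, 12, 0]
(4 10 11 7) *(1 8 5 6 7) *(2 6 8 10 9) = (1 10 11)(2 6 7 4 9)(5 8) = [0, 10, 6, 3, 9, 8, 7, 4, 5, 2, 11, 1]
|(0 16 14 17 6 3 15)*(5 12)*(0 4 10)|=|(0 16 14 17 6 3 15 4 10)(5 12)|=18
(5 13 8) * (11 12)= (5 13 8)(11 12)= [0, 1, 2, 3, 4, 13, 6, 7, 5, 9, 10, 12, 11, 8]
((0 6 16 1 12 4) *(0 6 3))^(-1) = (0 3)(1 16 6 4 12)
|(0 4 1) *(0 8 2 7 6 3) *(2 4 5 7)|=15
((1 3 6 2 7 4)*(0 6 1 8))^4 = (0 4 2)(6 8 7)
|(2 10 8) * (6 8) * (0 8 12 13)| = |(0 8 2 10 6 12 13)| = 7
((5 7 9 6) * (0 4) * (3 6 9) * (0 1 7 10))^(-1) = ((0 4 1 7 3 6 5 10))^(-1) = (0 10 5 6 3 7 1 4)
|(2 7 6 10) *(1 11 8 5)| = |(1 11 8 5)(2 7 6 10)| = 4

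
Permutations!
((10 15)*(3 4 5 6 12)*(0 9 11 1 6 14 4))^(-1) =((0 9 11 1 6 12 3)(4 5 14)(10 15))^(-1) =(0 3 12 6 1 11 9)(4 14 5)(10 15)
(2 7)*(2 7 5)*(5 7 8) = (2 7 8 5) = [0, 1, 7, 3, 4, 2, 6, 8, 5]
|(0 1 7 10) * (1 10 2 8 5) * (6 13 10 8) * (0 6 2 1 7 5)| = |(0 8)(1 5 7)(6 13 10)| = 6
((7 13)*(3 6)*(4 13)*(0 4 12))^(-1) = ((0 4 13 7 12)(3 6))^(-1) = (0 12 7 13 4)(3 6)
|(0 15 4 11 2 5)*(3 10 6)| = 6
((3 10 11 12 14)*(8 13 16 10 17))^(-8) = (3 17 8 13 16 10 11 12 14)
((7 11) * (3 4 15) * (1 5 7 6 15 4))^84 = (15)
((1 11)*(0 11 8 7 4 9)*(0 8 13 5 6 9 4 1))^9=((0 11)(1 13 5 6 9 8 7))^9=(0 11)(1 5 9 7 13 6 8)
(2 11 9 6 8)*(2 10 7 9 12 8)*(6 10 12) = (2 11 6)(7 9 10)(8 12) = [0, 1, 11, 3, 4, 5, 2, 9, 12, 10, 7, 6, 8]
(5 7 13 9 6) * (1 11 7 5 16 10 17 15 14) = (1 11 7 13 9 6 16 10 17 15 14) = [0, 11, 2, 3, 4, 5, 16, 13, 8, 6, 17, 7, 12, 9, 1, 14, 10, 15]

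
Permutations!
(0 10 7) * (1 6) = (0 10 7)(1 6) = [10, 6, 2, 3, 4, 5, 1, 0, 8, 9, 7]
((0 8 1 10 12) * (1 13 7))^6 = ((0 8 13 7 1 10 12))^6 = (0 12 10 1 7 13 8)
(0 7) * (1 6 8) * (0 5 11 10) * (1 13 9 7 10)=(0 10)(1 6 8 13 9 7 5 11)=[10, 6, 2, 3, 4, 11, 8, 5, 13, 7, 0, 1, 12, 9]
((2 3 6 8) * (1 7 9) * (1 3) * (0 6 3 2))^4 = (9)(0 6 8) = ((0 6 8)(1 7 9 2))^4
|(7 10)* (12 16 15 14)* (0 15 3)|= 6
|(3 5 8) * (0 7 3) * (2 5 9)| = 7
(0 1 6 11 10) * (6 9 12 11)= [1, 9, 2, 3, 4, 5, 6, 7, 8, 12, 0, 10, 11]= (0 1 9 12 11 10)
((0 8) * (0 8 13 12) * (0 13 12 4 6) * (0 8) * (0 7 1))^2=(0 13 6 7)(1 12 4 8)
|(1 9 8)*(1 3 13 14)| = 6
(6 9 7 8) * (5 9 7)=(5 9)(6 7 8)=[0, 1, 2, 3, 4, 9, 7, 8, 6, 5]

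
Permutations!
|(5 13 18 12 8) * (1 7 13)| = |(1 7 13 18 12 8 5)| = 7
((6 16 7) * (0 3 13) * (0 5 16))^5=(0 7 5 3 6 16 13)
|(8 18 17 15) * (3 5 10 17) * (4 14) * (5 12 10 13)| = 14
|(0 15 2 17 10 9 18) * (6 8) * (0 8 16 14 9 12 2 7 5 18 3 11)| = |(0 15 7 5 18 8 6 16 14 9 3 11)(2 17 10 12)| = 12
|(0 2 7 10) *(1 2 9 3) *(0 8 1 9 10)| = |(0 10 8 1 2 7)(3 9)| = 6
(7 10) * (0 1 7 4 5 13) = [1, 7, 2, 3, 5, 13, 6, 10, 8, 9, 4, 11, 12, 0] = (0 1 7 10 4 5 13)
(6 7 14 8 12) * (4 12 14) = [0, 1, 2, 3, 12, 5, 7, 4, 14, 9, 10, 11, 6, 13, 8] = (4 12 6 7)(8 14)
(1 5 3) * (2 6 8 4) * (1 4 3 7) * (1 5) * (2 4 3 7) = (2 6 8 7 5) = [0, 1, 6, 3, 4, 2, 8, 5, 7]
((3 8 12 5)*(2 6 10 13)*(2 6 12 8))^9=((2 12 5 3)(6 10 13))^9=(13)(2 12 5 3)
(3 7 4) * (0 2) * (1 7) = (0 2)(1 7 4 3) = [2, 7, 0, 1, 3, 5, 6, 4]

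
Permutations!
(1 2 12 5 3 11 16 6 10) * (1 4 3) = (1 2 12 5)(3 11 16 6 10 4) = [0, 2, 12, 11, 3, 1, 10, 7, 8, 9, 4, 16, 5, 13, 14, 15, 6]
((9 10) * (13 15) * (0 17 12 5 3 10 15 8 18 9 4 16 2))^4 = (0 3 2 5 16 12 4 17 10)(8 13 15 9 18)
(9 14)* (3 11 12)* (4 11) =(3 4 11 12)(9 14) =[0, 1, 2, 4, 11, 5, 6, 7, 8, 14, 10, 12, 3, 13, 9]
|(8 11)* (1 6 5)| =6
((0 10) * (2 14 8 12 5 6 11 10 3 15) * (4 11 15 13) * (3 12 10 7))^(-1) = ((0 12 5 6 15 2 14 8 10)(3 13 4 11 7))^(-1) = (0 10 8 14 2 15 6 5 12)(3 7 11 4 13)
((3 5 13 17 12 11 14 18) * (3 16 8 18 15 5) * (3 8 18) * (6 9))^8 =((3 8)(5 13 17 12 11 14 15)(6 9)(16 18))^8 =(18)(5 13 17 12 11 14 15)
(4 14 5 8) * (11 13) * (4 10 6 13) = (4 14 5 8 10 6 13 11) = [0, 1, 2, 3, 14, 8, 13, 7, 10, 9, 6, 4, 12, 11, 5]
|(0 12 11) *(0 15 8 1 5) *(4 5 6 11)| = 20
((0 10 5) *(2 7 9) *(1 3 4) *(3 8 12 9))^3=(1 9 3 8 2 4 12 7)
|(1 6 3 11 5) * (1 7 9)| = |(1 6 3 11 5 7 9)| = 7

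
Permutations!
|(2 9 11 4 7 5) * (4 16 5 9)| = |(2 4 7 9 11 16 5)| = 7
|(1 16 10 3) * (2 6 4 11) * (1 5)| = |(1 16 10 3 5)(2 6 4 11)| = 20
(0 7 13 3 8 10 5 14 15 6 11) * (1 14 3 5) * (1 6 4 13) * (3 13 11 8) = [7, 14, 2, 3, 11, 13, 8, 1, 10, 9, 6, 0, 12, 5, 15, 4] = (0 7 1 14 15 4 11)(5 13)(6 8 10)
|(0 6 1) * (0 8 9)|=5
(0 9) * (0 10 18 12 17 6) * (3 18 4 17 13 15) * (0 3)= (0 9 10 4 17 6 3 18 12 13 15)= [9, 1, 2, 18, 17, 5, 3, 7, 8, 10, 4, 11, 13, 15, 14, 0, 16, 6, 12]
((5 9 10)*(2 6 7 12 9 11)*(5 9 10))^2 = (2 7 10 5)(6 12 9 11)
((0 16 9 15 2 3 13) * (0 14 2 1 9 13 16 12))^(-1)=((0 12)(1 9 15)(2 3 16 13 14))^(-1)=(0 12)(1 15 9)(2 14 13 16 3)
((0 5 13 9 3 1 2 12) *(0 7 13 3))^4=((0 5 3 1 2 12 7 13 9))^4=(0 2 9 1 13 3 7 5 12)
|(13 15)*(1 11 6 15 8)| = |(1 11 6 15 13 8)| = 6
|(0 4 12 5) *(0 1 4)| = |(1 4 12 5)| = 4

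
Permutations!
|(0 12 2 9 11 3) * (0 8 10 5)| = 9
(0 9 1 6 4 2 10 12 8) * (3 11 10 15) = (0 9 1 6 4 2 15 3 11 10 12 8) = [9, 6, 15, 11, 2, 5, 4, 7, 0, 1, 12, 10, 8, 13, 14, 3]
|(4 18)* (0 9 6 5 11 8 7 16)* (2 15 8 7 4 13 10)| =7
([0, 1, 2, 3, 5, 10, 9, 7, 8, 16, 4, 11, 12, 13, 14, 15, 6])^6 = (16)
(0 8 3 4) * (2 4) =(0 8 3 2 4) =[8, 1, 4, 2, 0, 5, 6, 7, 3]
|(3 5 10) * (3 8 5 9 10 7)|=6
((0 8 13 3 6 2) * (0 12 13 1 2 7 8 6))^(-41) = ((0 6 7 8 1 2 12 13 3))^(-41) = (0 1 3 8 13 7 12 6 2)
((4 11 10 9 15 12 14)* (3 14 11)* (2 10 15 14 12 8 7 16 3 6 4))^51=(2 14 9 10)(3 11 8 16 12 15 7)(4 6)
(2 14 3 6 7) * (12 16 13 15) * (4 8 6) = (2 14 3 4 8 6 7)(12 16 13 15) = [0, 1, 14, 4, 8, 5, 7, 2, 6, 9, 10, 11, 16, 15, 3, 12, 13]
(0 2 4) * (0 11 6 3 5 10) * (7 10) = [2, 1, 4, 5, 11, 7, 3, 10, 8, 9, 0, 6] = (0 2 4 11 6 3 5 7 10)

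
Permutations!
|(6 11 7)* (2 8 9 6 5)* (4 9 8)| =|(2 4 9 6 11 7 5)| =7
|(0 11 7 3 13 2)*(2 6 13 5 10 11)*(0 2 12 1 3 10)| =|(0 12 1 3 5)(6 13)(7 10 11)| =30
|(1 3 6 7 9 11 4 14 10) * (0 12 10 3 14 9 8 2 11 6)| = |(0 12 10 1 14 3)(2 11 4 9 6 7 8)| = 42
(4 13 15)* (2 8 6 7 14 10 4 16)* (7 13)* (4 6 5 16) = (2 8 5 16)(4 7 14 10 6 13 15) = [0, 1, 8, 3, 7, 16, 13, 14, 5, 9, 6, 11, 12, 15, 10, 4, 2]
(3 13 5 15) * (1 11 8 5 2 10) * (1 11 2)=(1 2 10 11 8 5 15 3 13)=[0, 2, 10, 13, 4, 15, 6, 7, 5, 9, 11, 8, 12, 1, 14, 3]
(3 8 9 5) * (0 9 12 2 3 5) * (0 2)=(0 9 2 3 8 12)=[9, 1, 3, 8, 4, 5, 6, 7, 12, 2, 10, 11, 0]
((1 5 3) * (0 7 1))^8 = ((0 7 1 5 3))^8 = (0 5 7 3 1)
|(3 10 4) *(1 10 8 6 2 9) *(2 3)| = 15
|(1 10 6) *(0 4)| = |(0 4)(1 10 6)| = 6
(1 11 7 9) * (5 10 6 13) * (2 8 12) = [0, 11, 8, 3, 4, 10, 13, 9, 12, 1, 6, 7, 2, 5] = (1 11 7 9)(2 8 12)(5 10 6 13)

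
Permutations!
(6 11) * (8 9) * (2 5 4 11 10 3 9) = (2 5 4 11 6 10 3 9 8) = [0, 1, 5, 9, 11, 4, 10, 7, 2, 8, 3, 6]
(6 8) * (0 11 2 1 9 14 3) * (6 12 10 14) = (0 11 2 1 9 6 8 12 10 14 3) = [11, 9, 1, 0, 4, 5, 8, 7, 12, 6, 14, 2, 10, 13, 3]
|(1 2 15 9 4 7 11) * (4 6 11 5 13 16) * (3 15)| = |(1 2 3 15 9 6 11)(4 7 5 13 16)| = 35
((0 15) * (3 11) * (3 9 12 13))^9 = (0 15)(3 13 12 9 11)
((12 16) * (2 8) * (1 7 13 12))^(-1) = (1 16 12 13 7)(2 8)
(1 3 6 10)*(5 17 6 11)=(1 3 11 5 17 6 10)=[0, 3, 2, 11, 4, 17, 10, 7, 8, 9, 1, 5, 12, 13, 14, 15, 16, 6]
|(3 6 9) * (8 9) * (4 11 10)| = |(3 6 8 9)(4 11 10)| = 12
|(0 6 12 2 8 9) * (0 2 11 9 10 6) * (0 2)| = |(0 2 8 10 6 12 11 9)| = 8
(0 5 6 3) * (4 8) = (0 5 6 3)(4 8) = [5, 1, 2, 0, 8, 6, 3, 7, 4]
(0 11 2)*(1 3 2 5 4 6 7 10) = (0 11 5 4 6 7 10 1 3 2) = [11, 3, 0, 2, 6, 4, 7, 10, 8, 9, 1, 5]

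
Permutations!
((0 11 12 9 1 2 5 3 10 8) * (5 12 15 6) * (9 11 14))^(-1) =(0 8 10 3 5 6 15 11 12 2 1 9 14)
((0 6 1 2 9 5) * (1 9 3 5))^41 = (0 5 3 2 1 9 6)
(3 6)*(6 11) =(3 11 6) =[0, 1, 2, 11, 4, 5, 3, 7, 8, 9, 10, 6]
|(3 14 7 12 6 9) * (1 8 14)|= |(1 8 14 7 12 6 9 3)|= 8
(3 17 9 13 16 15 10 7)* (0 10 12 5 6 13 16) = (0 10 7 3 17 9 16 15 12 5 6 13) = [10, 1, 2, 17, 4, 6, 13, 3, 8, 16, 7, 11, 5, 0, 14, 12, 15, 9]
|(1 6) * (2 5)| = |(1 6)(2 5)| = 2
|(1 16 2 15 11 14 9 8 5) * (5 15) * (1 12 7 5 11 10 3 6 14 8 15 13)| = 6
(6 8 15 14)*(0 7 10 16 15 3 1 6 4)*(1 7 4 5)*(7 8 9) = (0 4)(1 6 9 7 10 16 15 14 5)(3 8) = [4, 6, 2, 8, 0, 1, 9, 10, 3, 7, 16, 11, 12, 13, 5, 14, 15]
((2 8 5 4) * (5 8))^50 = (8)(2 4 5)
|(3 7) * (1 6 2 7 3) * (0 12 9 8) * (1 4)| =|(0 12 9 8)(1 6 2 7 4)| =20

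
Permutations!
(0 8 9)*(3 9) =(0 8 3 9) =[8, 1, 2, 9, 4, 5, 6, 7, 3, 0]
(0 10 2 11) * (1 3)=(0 10 2 11)(1 3)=[10, 3, 11, 1, 4, 5, 6, 7, 8, 9, 2, 0]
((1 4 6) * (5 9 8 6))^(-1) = (1 6 8 9 5 4)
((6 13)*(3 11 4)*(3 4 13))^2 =((3 11 13 6))^2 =(3 13)(6 11)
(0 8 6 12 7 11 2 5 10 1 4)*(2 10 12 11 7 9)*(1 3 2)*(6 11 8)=(0 6 8 11 10 3 2 5 12 9 1 4)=[6, 4, 5, 2, 0, 12, 8, 7, 11, 1, 3, 10, 9]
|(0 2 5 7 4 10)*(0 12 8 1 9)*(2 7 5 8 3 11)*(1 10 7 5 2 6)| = 22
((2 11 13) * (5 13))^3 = ((2 11 5 13))^3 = (2 13 5 11)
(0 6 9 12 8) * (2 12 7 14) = (0 6 9 7 14 2 12 8) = [6, 1, 12, 3, 4, 5, 9, 14, 0, 7, 10, 11, 8, 13, 2]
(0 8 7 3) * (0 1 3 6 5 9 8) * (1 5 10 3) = (3 5 9 8 7 6 10) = [0, 1, 2, 5, 4, 9, 10, 6, 7, 8, 3]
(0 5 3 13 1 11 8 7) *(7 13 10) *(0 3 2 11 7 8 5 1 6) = (0 1 7 3 10 8 13 6)(2 11 5) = [1, 7, 11, 10, 4, 2, 0, 3, 13, 9, 8, 5, 12, 6]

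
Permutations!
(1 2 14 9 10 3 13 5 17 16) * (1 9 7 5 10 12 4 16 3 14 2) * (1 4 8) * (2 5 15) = [0, 4, 5, 13, 16, 17, 6, 15, 1, 12, 14, 11, 8, 10, 7, 2, 9, 3] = (1 4 16 9 12 8)(2 5 17 3 13 10 14 7 15)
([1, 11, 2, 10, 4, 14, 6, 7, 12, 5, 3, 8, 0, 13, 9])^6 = (14)(0 1 11 8 12)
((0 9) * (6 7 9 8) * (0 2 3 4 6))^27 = ((0 8)(2 3 4 6 7 9))^27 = (0 8)(2 6)(3 7)(4 9)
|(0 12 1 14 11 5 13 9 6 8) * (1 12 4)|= |(0 4 1 14 11 5 13 9 6 8)|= 10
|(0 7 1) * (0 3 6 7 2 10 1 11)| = |(0 2 10 1 3 6 7 11)| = 8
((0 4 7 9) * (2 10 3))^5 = (0 4 7 9)(2 3 10)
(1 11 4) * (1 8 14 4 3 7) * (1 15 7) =(1 11 3)(4 8 14)(7 15) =[0, 11, 2, 1, 8, 5, 6, 15, 14, 9, 10, 3, 12, 13, 4, 7]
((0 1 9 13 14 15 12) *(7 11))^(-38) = ((0 1 9 13 14 15 12)(7 11))^(-38) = (0 14 1 15 9 12 13)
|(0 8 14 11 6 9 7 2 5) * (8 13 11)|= 8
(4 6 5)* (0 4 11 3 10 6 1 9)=(0 4 1 9)(3 10 6 5 11)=[4, 9, 2, 10, 1, 11, 5, 7, 8, 0, 6, 3]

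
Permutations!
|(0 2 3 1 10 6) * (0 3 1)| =6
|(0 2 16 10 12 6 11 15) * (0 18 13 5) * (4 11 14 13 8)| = 45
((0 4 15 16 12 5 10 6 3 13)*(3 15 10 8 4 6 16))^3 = ((0 6 15 3 13)(4 10 16 12 5 8))^3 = (0 3 6 13 15)(4 12)(5 10)(8 16)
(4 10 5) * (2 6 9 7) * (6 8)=(2 8 6 9 7)(4 10 5)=[0, 1, 8, 3, 10, 4, 9, 2, 6, 7, 5]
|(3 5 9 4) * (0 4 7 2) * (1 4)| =|(0 1 4 3 5 9 7 2)| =8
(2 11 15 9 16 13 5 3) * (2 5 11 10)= [0, 1, 10, 5, 4, 3, 6, 7, 8, 16, 2, 15, 12, 11, 14, 9, 13]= (2 10)(3 5)(9 16 13 11 15)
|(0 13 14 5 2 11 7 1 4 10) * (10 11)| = 12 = |(0 13 14 5 2 10)(1 4 11 7)|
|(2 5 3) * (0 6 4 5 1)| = |(0 6 4 5 3 2 1)| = 7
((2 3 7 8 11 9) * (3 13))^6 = (2 9 11 8 7 3 13)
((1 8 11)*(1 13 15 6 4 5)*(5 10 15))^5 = ((1 8 11 13 5)(4 10 15 6))^5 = (4 10 15 6)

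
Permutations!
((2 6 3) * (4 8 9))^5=((2 6 3)(4 8 9))^5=(2 3 6)(4 9 8)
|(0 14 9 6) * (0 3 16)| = |(0 14 9 6 3 16)| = 6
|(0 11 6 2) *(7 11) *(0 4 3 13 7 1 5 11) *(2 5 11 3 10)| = 24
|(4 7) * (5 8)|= |(4 7)(5 8)|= 2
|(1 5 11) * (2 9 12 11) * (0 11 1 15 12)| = 8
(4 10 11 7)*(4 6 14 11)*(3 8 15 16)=[0, 1, 2, 8, 10, 5, 14, 6, 15, 9, 4, 7, 12, 13, 11, 16, 3]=(3 8 15 16)(4 10)(6 14 11 7)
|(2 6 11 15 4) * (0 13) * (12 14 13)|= 20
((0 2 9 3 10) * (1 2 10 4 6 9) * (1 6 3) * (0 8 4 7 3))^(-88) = (10)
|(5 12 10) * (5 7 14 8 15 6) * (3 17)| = |(3 17)(5 12 10 7 14 8 15 6)| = 8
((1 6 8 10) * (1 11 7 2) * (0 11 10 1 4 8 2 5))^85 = ((0 11 7 5)(1 6 2 4 8))^85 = (0 11 7 5)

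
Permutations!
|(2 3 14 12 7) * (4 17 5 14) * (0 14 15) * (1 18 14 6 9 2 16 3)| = |(0 6 9 2 1 18 14 12 7 16 3 4 17 5 15)| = 15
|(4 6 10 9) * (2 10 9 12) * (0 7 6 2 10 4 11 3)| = |(0 7 6 9 11 3)(2 4)(10 12)| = 6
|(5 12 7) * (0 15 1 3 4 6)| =6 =|(0 15 1 3 4 6)(5 12 7)|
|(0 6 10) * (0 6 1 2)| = 6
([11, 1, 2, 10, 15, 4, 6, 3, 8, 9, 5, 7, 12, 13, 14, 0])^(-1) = (0 15 4 5 10 3 7 11)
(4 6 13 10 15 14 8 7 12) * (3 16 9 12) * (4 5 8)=[0, 1, 2, 16, 6, 8, 13, 3, 7, 12, 15, 11, 5, 10, 4, 14, 9]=(3 16 9 12 5 8 7)(4 6 13 10 15 14)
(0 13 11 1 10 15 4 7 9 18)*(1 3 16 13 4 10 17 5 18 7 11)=[4, 17, 2, 16, 11, 18, 6, 9, 8, 7, 15, 3, 12, 1, 14, 10, 13, 5, 0]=(0 4 11 3 16 13 1 17 5 18)(7 9)(10 15)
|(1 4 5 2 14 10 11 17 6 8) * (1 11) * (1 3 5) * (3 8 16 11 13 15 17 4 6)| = |(1 6 16 11 4)(2 14 10 8 13 15 17 3 5)| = 45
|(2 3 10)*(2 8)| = 4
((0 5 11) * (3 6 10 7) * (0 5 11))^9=((0 11 5)(3 6 10 7))^9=(11)(3 6 10 7)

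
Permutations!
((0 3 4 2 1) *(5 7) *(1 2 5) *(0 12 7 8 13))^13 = (0 3 4 5 8 13)(1 12 7)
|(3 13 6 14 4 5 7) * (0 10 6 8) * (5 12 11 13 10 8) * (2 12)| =22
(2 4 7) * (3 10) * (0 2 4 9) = (0 2 9)(3 10)(4 7) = [2, 1, 9, 10, 7, 5, 6, 4, 8, 0, 3]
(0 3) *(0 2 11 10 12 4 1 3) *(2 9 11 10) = (1 3 9 11 2 10 12 4) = [0, 3, 10, 9, 1, 5, 6, 7, 8, 11, 12, 2, 4]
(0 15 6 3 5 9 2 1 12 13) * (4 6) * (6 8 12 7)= (0 15 4 8 12 13)(1 7 6 3 5 9 2)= [15, 7, 1, 5, 8, 9, 3, 6, 12, 2, 10, 11, 13, 0, 14, 4]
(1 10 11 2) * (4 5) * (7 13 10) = (1 7 13 10 11 2)(4 5) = [0, 7, 1, 3, 5, 4, 6, 13, 8, 9, 11, 2, 12, 10]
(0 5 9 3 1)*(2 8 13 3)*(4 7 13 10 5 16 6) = (0 16 6 4 7 13 3 1)(2 8 10 5 9) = [16, 0, 8, 1, 7, 9, 4, 13, 10, 2, 5, 11, 12, 3, 14, 15, 6]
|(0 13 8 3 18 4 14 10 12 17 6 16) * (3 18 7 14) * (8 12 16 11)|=14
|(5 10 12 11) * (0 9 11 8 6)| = |(0 9 11 5 10 12 8 6)| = 8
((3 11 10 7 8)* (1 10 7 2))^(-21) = ((1 10 2)(3 11 7 8))^(-21) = (3 8 7 11)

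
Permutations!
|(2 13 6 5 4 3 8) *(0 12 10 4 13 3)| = 12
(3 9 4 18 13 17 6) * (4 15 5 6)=[0, 1, 2, 9, 18, 6, 3, 7, 8, 15, 10, 11, 12, 17, 14, 5, 16, 4, 13]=(3 9 15 5 6)(4 18 13 17)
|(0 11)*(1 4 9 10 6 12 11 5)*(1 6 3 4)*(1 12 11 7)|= |(0 5 6 11)(1 12 7)(3 4 9 10)|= 12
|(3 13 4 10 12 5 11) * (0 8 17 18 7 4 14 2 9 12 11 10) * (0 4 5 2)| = 33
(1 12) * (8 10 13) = (1 12)(8 10 13) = [0, 12, 2, 3, 4, 5, 6, 7, 10, 9, 13, 11, 1, 8]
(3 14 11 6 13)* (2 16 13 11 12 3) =[0, 1, 16, 14, 4, 5, 11, 7, 8, 9, 10, 6, 3, 2, 12, 15, 13] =(2 16 13)(3 14 12)(6 11)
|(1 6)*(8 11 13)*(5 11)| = 4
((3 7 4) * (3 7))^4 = ((4 7))^4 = (7)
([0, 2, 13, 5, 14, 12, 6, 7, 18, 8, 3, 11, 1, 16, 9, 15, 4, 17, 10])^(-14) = (1 12 5 3 10 18 8 9 14 4 16 13 2)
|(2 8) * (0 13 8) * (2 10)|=5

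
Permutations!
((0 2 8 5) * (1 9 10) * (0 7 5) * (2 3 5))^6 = (10)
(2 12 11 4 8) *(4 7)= (2 12 11 7 4 8)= [0, 1, 12, 3, 8, 5, 6, 4, 2, 9, 10, 7, 11]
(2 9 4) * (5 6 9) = [0, 1, 5, 3, 2, 6, 9, 7, 8, 4] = (2 5 6 9 4)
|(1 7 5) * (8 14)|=|(1 7 5)(8 14)|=6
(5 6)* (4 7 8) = (4 7 8)(5 6) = [0, 1, 2, 3, 7, 6, 5, 8, 4]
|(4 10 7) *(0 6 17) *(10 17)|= 6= |(0 6 10 7 4 17)|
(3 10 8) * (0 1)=(0 1)(3 10 8)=[1, 0, 2, 10, 4, 5, 6, 7, 3, 9, 8]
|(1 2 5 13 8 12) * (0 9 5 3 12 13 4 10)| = 20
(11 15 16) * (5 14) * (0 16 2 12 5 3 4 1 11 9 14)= [16, 11, 12, 4, 1, 0, 6, 7, 8, 14, 10, 15, 5, 13, 3, 2, 9]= (0 16 9 14 3 4 1 11 15 2 12 5)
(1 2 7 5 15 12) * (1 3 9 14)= (1 2 7 5 15 12 3 9 14)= [0, 2, 7, 9, 4, 15, 6, 5, 8, 14, 10, 11, 3, 13, 1, 12]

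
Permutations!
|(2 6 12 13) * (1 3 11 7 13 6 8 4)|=|(1 3 11 7 13 2 8 4)(6 12)|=8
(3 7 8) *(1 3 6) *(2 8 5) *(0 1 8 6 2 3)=(0 1)(2 6 8)(3 7 5)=[1, 0, 6, 7, 4, 3, 8, 5, 2]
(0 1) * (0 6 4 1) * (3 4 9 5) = [0, 6, 2, 4, 1, 3, 9, 7, 8, 5] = (1 6 9 5 3 4)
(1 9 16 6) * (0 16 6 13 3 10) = (0 16 13 3 10)(1 9 6) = [16, 9, 2, 10, 4, 5, 1, 7, 8, 6, 0, 11, 12, 3, 14, 15, 13]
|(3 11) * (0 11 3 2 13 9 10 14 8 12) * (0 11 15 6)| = |(0 15 6)(2 13 9 10 14 8 12 11)| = 24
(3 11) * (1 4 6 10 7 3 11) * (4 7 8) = (11)(1 7 3)(4 6 10 8) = [0, 7, 2, 1, 6, 5, 10, 3, 4, 9, 8, 11]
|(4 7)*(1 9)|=2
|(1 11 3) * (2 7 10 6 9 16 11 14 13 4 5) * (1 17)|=14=|(1 14 13 4 5 2 7 10 6 9 16 11 3 17)|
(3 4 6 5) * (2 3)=(2 3 4 6 5)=[0, 1, 3, 4, 6, 2, 5]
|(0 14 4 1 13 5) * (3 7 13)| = 8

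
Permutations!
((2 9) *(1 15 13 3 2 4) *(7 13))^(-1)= ((1 15 7 13 3 2 9 4))^(-1)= (1 4 9 2 3 13 7 15)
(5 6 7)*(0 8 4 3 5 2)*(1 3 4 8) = (8)(0 1 3 5 6 7 2) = [1, 3, 0, 5, 4, 6, 7, 2, 8]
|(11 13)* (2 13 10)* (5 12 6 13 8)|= |(2 8 5 12 6 13 11 10)|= 8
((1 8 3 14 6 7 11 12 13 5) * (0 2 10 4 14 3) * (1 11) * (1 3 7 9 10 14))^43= (0 1 10 6 2 8 4 9 14)(3 7)(5 13 12 11)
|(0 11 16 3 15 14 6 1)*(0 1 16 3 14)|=12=|(0 11 3 15)(6 16 14)|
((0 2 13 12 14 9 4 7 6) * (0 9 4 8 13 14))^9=(0 12 13 8 9 6 7 4 14 2)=((0 2 14 4 7 6 9 8 13 12))^9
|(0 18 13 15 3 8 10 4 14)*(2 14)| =10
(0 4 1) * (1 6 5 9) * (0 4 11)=(0 11)(1 4 6 5 9)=[11, 4, 2, 3, 6, 9, 5, 7, 8, 1, 10, 0]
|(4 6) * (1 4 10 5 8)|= 6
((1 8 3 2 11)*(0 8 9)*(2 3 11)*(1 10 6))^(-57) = (0 9 1 6 10 11 8)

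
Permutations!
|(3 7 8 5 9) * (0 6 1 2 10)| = |(0 6 1 2 10)(3 7 8 5 9)| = 5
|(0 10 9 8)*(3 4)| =4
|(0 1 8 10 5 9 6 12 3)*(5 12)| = 6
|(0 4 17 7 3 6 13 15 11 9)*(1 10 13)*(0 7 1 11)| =35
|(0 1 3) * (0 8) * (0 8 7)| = 4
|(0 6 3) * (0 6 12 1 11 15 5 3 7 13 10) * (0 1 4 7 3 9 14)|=|(0 12 4 7 13 10 1 11 15 5 9 14)(3 6)|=12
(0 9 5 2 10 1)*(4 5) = (0 9 4 5 2 10 1) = [9, 0, 10, 3, 5, 2, 6, 7, 8, 4, 1]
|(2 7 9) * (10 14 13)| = |(2 7 9)(10 14 13)| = 3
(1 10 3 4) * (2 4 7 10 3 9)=(1 3 7 10 9 2 4)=[0, 3, 4, 7, 1, 5, 6, 10, 8, 2, 9]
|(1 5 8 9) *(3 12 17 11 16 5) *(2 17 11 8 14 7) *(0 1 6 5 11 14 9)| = 18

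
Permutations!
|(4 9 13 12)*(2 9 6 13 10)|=12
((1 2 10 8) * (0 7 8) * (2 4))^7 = (10)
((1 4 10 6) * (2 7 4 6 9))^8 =((1 6)(2 7 4 10 9))^8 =(2 10 7 9 4)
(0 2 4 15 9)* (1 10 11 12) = (0 2 4 15 9)(1 10 11 12) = [2, 10, 4, 3, 15, 5, 6, 7, 8, 0, 11, 12, 1, 13, 14, 9]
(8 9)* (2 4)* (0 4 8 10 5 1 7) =(0 4 2 8 9 10 5 1 7) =[4, 7, 8, 3, 2, 1, 6, 0, 9, 10, 5]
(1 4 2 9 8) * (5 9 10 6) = (1 4 2 10 6 5 9 8) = [0, 4, 10, 3, 2, 9, 5, 7, 1, 8, 6]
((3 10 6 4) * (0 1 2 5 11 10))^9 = (11)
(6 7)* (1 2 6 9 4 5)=[0, 2, 6, 3, 5, 1, 7, 9, 8, 4]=(1 2 6 7 9 4 5)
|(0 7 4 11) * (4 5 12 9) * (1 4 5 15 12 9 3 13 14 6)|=|(0 7 15 12 3 13 14 6 1 4 11)(5 9)|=22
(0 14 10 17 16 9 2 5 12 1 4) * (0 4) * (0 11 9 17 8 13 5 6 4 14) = (1 11 9 2 6 4 14 10 8 13 5 12)(16 17) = [0, 11, 6, 3, 14, 12, 4, 7, 13, 2, 8, 9, 1, 5, 10, 15, 17, 16]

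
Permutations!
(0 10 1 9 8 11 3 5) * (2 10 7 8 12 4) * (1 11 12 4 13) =(0 7 8 12 13 1 9 4 2 10 11 3 5) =[7, 9, 10, 5, 2, 0, 6, 8, 12, 4, 11, 3, 13, 1]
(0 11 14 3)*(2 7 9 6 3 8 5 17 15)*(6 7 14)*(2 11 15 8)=(0 15 11 6 3)(2 14)(5 17 8)(7 9)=[15, 1, 14, 0, 4, 17, 3, 9, 5, 7, 10, 6, 12, 13, 2, 11, 16, 8]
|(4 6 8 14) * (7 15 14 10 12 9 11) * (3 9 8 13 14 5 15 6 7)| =|(3 9 11)(4 7 6 13 14)(5 15)(8 10 12)| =30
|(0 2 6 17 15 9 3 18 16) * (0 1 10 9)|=30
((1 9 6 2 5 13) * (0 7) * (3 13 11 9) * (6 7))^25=(0 11 6 9 2 7 5)(1 3 13)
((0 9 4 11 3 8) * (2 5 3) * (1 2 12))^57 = (0 5 12 9 3 1 4 8 2 11)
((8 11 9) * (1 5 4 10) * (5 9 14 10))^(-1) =(1 10 14 11 8 9)(4 5)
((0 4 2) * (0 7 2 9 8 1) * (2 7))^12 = ((0 4 9 8 1))^12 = (0 9 1 4 8)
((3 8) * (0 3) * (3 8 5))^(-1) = ((0 8)(3 5))^(-1) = (0 8)(3 5)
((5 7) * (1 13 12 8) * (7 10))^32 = (13)(5 7 10)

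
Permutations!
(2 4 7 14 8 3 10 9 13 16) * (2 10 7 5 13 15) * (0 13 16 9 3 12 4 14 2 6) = [13, 1, 14, 7, 5, 16, 0, 2, 12, 15, 3, 11, 4, 9, 8, 6, 10] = (0 13 9 15 6)(2 14 8 12 4 5 16 10 3 7)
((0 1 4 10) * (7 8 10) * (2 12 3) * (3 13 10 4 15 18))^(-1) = (0 10 13 12 2 3 18 15 1)(4 8 7)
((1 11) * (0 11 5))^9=(0 11 1 5)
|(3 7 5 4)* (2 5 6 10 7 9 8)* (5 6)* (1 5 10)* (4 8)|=|(1 5 8 2 6)(3 9 4)(7 10)|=30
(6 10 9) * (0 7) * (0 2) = (0 7 2)(6 10 9) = [7, 1, 0, 3, 4, 5, 10, 2, 8, 6, 9]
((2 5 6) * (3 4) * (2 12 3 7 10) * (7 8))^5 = (2 4 5 8 6 7 12 10 3)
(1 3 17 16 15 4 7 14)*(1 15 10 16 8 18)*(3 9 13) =[0, 9, 2, 17, 7, 5, 6, 14, 18, 13, 16, 11, 12, 3, 15, 4, 10, 8, 1] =(1 9 13 3 17 8 18)(4 7 14 15)(10 16)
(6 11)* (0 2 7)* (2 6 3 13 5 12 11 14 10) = (0 6 14 10 2 7)(3 13 5 12 11) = [6, 1, 7, 13, 4, 12, 14, 0, 8, 9, 2, 3, 11, 5, 10]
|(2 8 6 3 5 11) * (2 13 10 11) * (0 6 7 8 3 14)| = |(0 6 14)(2 3 5)(7 8)(10 11 13)| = 6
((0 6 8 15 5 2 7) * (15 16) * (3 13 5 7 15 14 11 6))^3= (0 5 7 13 15 3 2)(6 14 8 11 16)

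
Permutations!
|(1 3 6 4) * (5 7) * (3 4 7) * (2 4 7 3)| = 10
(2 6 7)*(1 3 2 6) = (1 3 2)(6 7) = [0, 3, 1, 2, 4, 5, 7, 6]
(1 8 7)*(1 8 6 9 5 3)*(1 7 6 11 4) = (1 11 4)(3 7 8 6 9 5) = [0, 11, 2, 7, 1, 3, 9, 8, 6, 5, 10, 4]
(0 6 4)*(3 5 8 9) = (0 6 4)(3 5 8 9) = [6, 1, 2, 5, 0, 8, 4, 7, 9, 3]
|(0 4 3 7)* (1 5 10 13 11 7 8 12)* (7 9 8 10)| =12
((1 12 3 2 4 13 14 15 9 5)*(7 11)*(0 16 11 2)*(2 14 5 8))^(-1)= ((0 16 11 7 14 15 9 8 2 4 13 5 1 12 3))^(-1)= (0 3 12 1 5 13 4 2 8 9 15 14 7 11 16)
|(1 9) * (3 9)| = 3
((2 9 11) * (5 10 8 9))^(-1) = ((2 5 10 8 9 11))^(-1) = (2 11 9 8 10 5)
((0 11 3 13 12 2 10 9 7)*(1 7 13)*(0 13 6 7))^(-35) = ((0 11 3 1)(2 10 9 6 7 13 12))^(-35) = (13)(0 11 3 1)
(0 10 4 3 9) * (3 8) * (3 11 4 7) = (0 10 7 3 9)(4 8 11) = [10, 1, 2, 9, 8, 5, 6, 3, 11, 0, 7, 4]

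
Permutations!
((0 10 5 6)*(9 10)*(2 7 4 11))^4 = (11)(0 6 5 10 9)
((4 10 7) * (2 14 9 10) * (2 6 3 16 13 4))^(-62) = ((2 14 9 10 7)(3 16 13 4 6))^(-62) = (2 10 14 7 9)(3 4 16 6 13)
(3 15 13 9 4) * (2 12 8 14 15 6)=(2 12 8 14 15 13 9 4 3 6)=[0, 1, 12, 6, 3, 5, 2, 7, 14, 4, 10, 11, 8, 9, 15, 13]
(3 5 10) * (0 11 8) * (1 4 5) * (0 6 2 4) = (0 11 8 6 2 4 5 10 3 1) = [11, 0, 4, 1, 5, 10, 2, 7, 6, 9, 3, 8]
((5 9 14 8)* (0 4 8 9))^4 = (14)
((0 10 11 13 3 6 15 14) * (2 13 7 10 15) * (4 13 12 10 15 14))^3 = ((0 14)(2 12 10 11 7 15 4 13 3 6))^3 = (0 14)(2 11 4 6 10 15 3 12 7 13)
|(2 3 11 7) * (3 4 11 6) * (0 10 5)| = 12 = |(0 10 5)(2 4 11 7)(3 6)|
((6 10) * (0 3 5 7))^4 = (10)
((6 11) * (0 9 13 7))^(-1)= ((0 9 13 7)(6 11))^(-1)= (0 7 13 9)(6 11)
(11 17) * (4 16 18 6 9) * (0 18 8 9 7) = [18, 1, 2, 3, 16, 5, 7, 0, 9, 4, 10, 17, 12, 13, 14, 15, 8, 11, 6] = (0 18 6 7)(4 16 8 9)(11 17)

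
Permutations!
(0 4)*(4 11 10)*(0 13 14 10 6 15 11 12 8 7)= (0 12 8 7)(4 13 14 10)(6 15 11)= [12, 1, 2, 3, 13, 5, 15, 0, 7, 9, 4, 6, 8, 14, 10, 11]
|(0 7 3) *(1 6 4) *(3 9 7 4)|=10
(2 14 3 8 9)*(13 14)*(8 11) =[0, 1, 13, 11, 4, 5, 6, 7, 9, 2, 10, 8, 12, 14, 3] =(2 13 14 3 11 8 9)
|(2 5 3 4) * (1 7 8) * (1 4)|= |(1 7 8 4 2 5 3)|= 7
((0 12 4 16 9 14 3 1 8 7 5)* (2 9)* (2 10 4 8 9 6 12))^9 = (16)(0 6 8 5 2 12 7)(1 9 14 3)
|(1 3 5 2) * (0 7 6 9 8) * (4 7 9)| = 12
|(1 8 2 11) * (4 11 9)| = |(1 8 2 9 4 11)| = 6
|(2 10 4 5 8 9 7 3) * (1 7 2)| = |(1 7 3)(2 10 4 5 8 9)| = 6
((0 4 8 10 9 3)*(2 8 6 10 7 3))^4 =((0 4 6 10 9 2 8 7 3))^4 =(0 9 3 10 7 6 8 4 2)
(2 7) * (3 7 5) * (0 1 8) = (0 1 8)(2 5 3 7) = [1, 8, 5, 7, 4, 3, 6, 2, 0]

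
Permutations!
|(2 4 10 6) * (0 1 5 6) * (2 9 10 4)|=|(0 1 5 6 9 10)|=6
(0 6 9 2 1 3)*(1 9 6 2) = [2, 3, 9, 0, 4, 5, 6, 7, 8, 1] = (0 2 9 1 3)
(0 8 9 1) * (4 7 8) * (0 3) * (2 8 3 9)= (0 4 7 3)(1 9)(2 8)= [4, 9, 8, 0, 7, 5, 6, 3, 2, 1]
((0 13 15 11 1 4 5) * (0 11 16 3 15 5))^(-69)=(16)(0 11)(1 13)(4 5)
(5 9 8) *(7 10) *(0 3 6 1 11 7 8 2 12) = (0 3 6 1 11 7 10 8 5 9 2 12) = [3, 11, 12, 6, 4, 9, 1, 10, 5, 2, 8, 7, 0]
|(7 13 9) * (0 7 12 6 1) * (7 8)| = |(0 8 7 13 9 12 6 1)| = 8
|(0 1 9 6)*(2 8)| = 4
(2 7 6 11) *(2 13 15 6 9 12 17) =(2 7 9 12 17)(6 11 13 15) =[0, 1, 7, 3, 4, 5, 11, 9, 8, 12, 10, 13, 17, 15, 14, 6, 16, 2]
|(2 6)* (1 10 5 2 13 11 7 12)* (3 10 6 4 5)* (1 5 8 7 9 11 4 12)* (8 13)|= 12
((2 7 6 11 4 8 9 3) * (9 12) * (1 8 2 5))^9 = ((1 8 12 9 3 5)(2 7 6 11 4))^9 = (1 9)(2 4 11 6 7)(3 8)(5 12)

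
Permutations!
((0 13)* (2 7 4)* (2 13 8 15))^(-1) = (0 13 4 7 2 15 8)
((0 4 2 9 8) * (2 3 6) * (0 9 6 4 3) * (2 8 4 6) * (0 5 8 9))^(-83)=(0 3 6 9 4 5 8)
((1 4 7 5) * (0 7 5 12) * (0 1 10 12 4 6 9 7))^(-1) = (1 12 10 5 4 7 9 6)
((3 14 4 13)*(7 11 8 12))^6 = (3 4)(7 8)(11 12)(13 14)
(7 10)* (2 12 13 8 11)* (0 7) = (0 7 10)(2 12 13 8 11) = [7, 1, 12, 3, 4, 5, 6, 10, 11, 9, 0, 2, 13, 8]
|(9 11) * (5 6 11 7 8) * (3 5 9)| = 12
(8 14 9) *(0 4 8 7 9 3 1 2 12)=(0 4 8 14 3 1 2 12)(7 9)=[4, 2, 12, 1, 8, 5, 6, 9, 14, 7, 10, 11, 0, 13, 3]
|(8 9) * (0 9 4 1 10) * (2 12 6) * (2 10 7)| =|(0 9 8 4 1 7 2 12 6 10)| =10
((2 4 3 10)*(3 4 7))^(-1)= (2 10 3 7)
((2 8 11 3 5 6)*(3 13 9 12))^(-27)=(13)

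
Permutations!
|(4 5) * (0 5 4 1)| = 3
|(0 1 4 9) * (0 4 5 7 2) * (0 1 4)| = 12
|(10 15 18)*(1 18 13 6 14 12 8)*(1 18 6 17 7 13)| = 24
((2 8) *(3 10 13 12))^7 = (2 8)(3 12 13 10)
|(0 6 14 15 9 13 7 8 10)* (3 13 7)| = |(0 6 14 15 9 7 8 10)(3 13)| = 8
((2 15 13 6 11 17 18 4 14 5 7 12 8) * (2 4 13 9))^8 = ((2 15 9)(4 14 5 7 12 8)(6 11 17 18 13))^8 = (2 9 15)(4 5 12)(6 18 11 13 17)(7 8 14)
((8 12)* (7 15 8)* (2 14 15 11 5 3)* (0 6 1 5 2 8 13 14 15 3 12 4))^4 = ((0 6 1 5 12 7 11 2 15 13 14 3 8 4))^4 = (0 12 15 8 1 11 14)(2 3 6 7 13 4 5)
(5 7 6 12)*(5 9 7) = [0, 1, 2, 3, 4, 5, 12, 6, 8, 7, 10, 11, 9] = (6 12 9 7)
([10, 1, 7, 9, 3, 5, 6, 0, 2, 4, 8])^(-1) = [7, 1, 8, 4, 9, 5, 6, 2, 10, 3, 0]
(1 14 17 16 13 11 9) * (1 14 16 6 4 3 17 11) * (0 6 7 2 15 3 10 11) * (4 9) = (0 6 9 14)(1 16 13)(2 15 3 17 7)(4 10 11) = [6, 16, 15, 17, 10, 5, 9, 2, 8, 14, 11, 4, 12, 1, 0, 3, 13, 7]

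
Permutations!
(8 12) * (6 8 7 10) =[0, 1, 2, 3, 4, 5, 8, 10, 12, 9, 6, 11, 7] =(6 8 12 7 10)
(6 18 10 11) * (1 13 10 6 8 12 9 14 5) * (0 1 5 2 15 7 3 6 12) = (0 1 13 10 11 8)(2 15 7 3 6 18 12 9 14) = [1, 13, 15, 6, 4, 5, 18, 3, 0, 14, 11, 8, 9, 10, 2, 7, 16, 17, 12]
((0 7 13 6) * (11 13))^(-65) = (13)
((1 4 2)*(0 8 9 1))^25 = ((0 8 9 1 4 2))^25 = (0 8 9 1 4 2)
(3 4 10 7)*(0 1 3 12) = (0 1 3 4 10 7 12) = [1, 3, 2, 4, 10, 5, 6, 12, 8, 9, 7, 11, 0]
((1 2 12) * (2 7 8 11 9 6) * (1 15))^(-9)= (15)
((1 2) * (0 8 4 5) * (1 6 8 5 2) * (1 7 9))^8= (1 9 7)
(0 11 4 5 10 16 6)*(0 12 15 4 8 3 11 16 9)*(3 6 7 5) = (0 16 7 5 10 9)(3 11 8 6 12 15 4) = [16, 1, 2, 11, 3, 10, 12, 5, 6, 0, 9, 8, 15, 13, 14, 4, 7]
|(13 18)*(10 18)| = |(10 18 13)| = 3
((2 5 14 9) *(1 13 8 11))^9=((1 13 8 11)(2 5 14 9))^9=(1 13 8 11)(2 5 14 9)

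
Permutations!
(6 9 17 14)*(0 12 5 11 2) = [12, 1, 0, 3, 4, 11, 9, 7, 8, 17, 10, 2, 5, 13, 6, 15, 16, 14] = (0 12 5 11 2)(6 9 17 14)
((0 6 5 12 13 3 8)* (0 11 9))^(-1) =((0 6 5 12 13 3 8 11 9))^(-1) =(0 9 11 8 3 13 12 5 6)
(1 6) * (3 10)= (1 6)(3 10)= [0, 6, 2, 10, 4, 5, 1, 7, 8, 9, 3]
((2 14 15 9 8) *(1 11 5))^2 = (1 5 11)(2 15 8 14 9)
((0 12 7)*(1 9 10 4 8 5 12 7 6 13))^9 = (13)(0 7) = ((0 7)(1 9 10 4 8 5 12 6 13))^9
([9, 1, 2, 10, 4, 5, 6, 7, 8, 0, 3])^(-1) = (0 9)(3 10)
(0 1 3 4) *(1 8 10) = (0 8 10 1 3 4) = [8, 3, 2, 4, 0, 5, 6, 7, 10, 9, 1]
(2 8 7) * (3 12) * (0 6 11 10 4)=(0 6 11 10 4)(2 8 7)(3 12)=[6, 1, 8, 12, 0, 5, 11, 2, 7, 9, 4, 10, 3]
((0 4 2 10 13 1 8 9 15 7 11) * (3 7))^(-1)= ((0 4 2 10 13 1 8 9 15 3 7 11))^(-1)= (0 11 7 3 15 9 8 1 13 10 2 4)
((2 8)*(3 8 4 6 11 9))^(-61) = (2 6 9 8 4 11 3)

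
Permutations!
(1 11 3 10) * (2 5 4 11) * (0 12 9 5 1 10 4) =(0 12 9 5)(1 2)(3 4 11) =[12, 2, 1, 4, 11, 0, 6, 7, 8, 5, 10, 3, 9]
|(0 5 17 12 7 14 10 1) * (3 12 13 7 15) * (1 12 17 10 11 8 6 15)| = 45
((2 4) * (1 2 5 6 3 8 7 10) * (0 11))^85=((0 11)(1 2 4 5 6 3 8 7 10))^85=(0 11)(1 6 10 5 7 4 8 2 3)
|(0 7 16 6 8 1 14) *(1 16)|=|(0 7 1 14)(6 8 16)|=12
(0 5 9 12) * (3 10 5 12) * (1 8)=(0 12)(1 8)(3 10 5 9)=[12, 8, 2, 10, 4, 9, 6, 7, 1, 3, 5, 11, 0]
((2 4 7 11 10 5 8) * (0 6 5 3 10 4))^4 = ((0 6 5 8 2)(3 10)(4 7 11))^4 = (0 2 8 5 6)(4 7 11)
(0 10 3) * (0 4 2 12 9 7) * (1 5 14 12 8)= (0 10 3 4 2 8 1 5 14 12 9 7)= [10, 5, 8, 4, 2, 14, 6, 0, 1, 7, 3, 11, 9, 13, 12]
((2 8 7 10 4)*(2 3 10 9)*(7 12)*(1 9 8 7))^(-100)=(1 2 8)(3 4 10)(7 12 9)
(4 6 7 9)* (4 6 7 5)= (4 7 9 6 5)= [0, 1, 2, 3, 7, 4, 5, 9, 8, 6]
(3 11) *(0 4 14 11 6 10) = [4, 1, 2, 6, 14, 5, 10, 7, 8, 9, 0, 3, 12, 13, 11] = (0 4 14 11 3 6 10)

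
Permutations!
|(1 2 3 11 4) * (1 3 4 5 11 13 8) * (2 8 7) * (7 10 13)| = |(1 8)(2 4 3 7)(5 11)(10 13)| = 4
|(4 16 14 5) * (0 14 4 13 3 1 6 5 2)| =|(0 14 2)(1 6 5 13 3)(4 16)| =30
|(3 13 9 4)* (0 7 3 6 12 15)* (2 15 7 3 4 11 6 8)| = 12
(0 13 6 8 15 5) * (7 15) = (0 13 6 8 7 15 5) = [13, 1, 2, 3, 4, 0, 8, 15, 7, 9, 10, 11, 12, 6, 14, 5]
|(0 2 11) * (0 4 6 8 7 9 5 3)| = 10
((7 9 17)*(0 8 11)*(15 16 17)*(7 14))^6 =(17)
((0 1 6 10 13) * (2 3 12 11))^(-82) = (0 10 1 13 6)(2 12)(3 11)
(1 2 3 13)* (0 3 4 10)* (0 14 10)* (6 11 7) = (0 3 13 1 2 4)(6 11 7)(10 14) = [3, 2, 4, 13, 0, 5, 11, 6, 8, 9, 14, 7, 12, 1, 10]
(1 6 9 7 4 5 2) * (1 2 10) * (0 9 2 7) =(0 9)(1 6 2 7 4 5 10) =[9, 6, 7, 3, 5, 10, 2, 4, 8, 0, 1]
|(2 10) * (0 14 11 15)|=4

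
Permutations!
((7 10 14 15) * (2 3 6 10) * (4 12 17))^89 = ((2 3 6 10 14 15 7)(4 12 17))^89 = (2 15 10 3 7 14 6)(4 17 12)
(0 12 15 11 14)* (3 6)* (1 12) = (0 1 12 15 11 14)(3 6) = [1, 12, 2, 6, 4, 5, 3, 7, 8, 9, 10, 14, 15, 13, 0, 11]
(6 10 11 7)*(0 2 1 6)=(0 2 1 6 10 11 7)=[2, 6, 1, 3, 4, 5, 10, 0, 8, 9, 11, 7]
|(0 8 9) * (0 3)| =4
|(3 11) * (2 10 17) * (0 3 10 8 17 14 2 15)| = 9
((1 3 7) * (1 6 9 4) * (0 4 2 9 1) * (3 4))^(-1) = ((0 3 7 6 1 4)(2 9))^(-1) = (0 4 1 6 7 3)(2 9)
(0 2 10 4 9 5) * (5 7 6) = (0 2 10 4 9 7 6 5) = [2, 1, 10, 3, 9, 0, 5, 6, 8, 7, 4]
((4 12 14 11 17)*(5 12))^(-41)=((4 5 12 14 11 17))^(-41)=(4 5 12 14 11 17)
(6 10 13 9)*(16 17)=[0, 1, 2, 3, 4, 5, 10, 7, 8, 6, 13, 11, 12, 9, 14, 15, 17, 16]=(6 10 13 9)(16 17)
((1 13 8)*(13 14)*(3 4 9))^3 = ((1 14 13 8)(3 4 9))^3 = (1 8 13 14)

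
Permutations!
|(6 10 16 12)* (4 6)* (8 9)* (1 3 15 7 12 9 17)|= 12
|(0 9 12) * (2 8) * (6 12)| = |(0 9 6 12)(2 8)| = 4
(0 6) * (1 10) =[6, 10, 2, 3, 4, 5, 0, 7, 8, 9, 1] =(0 6)(1 10)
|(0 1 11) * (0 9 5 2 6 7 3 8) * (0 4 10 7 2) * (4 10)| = |(0 1 11 9 5)(2 6)(3 8 10 7)| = 20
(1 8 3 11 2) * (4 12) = (1 8 3 11 2)(4 12) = [0, 8, 1, 11, 12, 5, 6, 7, 3, 9, 10, 2, 4]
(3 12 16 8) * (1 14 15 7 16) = (1 14 15 7 16 8 3 12) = [0, 14, 2, 12, 4, 5, 6, 16, 3, 9, 10, 11, 1, 13, 15, 7, 8]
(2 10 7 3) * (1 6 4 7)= [0, 6, 10, 2, 7, 5, 4, 3, 8, 9, 1]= (1 6 4 7 3 2 10)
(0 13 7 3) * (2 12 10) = (0 13 7 3)(2 12 10) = [13, 1, 12, 0, 4, 5, 6, 3, 8, 9, 2, 11, 10, 7]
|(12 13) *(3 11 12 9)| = 5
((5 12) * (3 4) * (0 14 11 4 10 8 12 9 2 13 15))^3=(0 4 8 9 15 11 10 5 13 14 3 12 2)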